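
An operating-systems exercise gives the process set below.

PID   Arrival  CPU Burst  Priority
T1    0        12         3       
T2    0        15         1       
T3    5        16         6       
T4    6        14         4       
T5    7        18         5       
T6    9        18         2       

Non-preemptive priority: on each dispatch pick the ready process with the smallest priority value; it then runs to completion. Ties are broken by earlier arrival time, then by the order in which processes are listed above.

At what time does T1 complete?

45

Gantt: | T2 0-15 | T6 15-33 | T1 33-45 | T4 45-59 | T5 59-77 | T3 77-93 |
Completion: T1=45  T2=15  T3=93  T4=59  T5=77  T6=33
Turnaround (C−A): T1=45  T2=15  T3=88  T4=53  T5=70  T6=24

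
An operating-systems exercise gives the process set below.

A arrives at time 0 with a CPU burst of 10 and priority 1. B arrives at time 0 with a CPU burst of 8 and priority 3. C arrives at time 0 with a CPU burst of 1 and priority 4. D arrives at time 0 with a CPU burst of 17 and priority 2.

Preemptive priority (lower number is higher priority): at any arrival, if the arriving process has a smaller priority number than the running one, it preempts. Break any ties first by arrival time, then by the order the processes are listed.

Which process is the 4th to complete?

Timeline: | A 0-10 | D 10-27 | B 27-35 | C 35-36 |
Completion: A=10  B=35  C=36  D=27
Turnaround (C−A): A=10  B=35  C=36  D=27
Finish order: A → D → B → C

C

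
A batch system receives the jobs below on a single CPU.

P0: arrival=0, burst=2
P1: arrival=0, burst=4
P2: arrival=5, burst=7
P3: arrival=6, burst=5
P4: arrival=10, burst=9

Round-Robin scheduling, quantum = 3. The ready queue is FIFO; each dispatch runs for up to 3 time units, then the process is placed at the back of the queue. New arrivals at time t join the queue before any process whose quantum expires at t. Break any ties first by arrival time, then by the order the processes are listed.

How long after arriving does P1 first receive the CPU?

Timeline: | P0 0-2 | P1 2-5 | P2 5-8 | P1 8-9 | P3 9-12 | P2 12-15 | P4 15-18 | P3 18-20 | P2 20-21 | P4 21-27 |
Completion: P0=2  P1=9  P2=21  P3=20  P4=27
Response(P1) = first start − arrival = 2 − 0 = 2

2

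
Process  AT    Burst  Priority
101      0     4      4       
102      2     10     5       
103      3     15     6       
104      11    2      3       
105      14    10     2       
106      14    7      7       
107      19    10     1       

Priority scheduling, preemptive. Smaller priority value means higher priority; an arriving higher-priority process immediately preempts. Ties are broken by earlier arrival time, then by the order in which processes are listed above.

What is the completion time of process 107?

Timeline: | 101 0-4 | 102 4-11 | 104 11-13 | 102 13-14 | 105 14-19 | 107 19-29 | 105 29-34 | 102 34-36 | 103 36-51 | 106 51-58 |
Completion: 101=4  102=36  103=51  104=13  105=34  106=58  107=29

29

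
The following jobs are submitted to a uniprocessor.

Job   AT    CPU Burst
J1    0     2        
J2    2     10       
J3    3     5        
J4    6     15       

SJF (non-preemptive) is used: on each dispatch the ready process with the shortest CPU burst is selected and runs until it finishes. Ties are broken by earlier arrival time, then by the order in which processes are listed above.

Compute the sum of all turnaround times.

52

Timeline: | J1 0-2 | J2 2-12 | J3 12-17 | J4 17-32 |
Completion: J1=2  J2=12  J3=17  J4=32
Turnaround (C−A): J1=2  J2=10  J3=14  J4=26
Turnaround = completion − arrival: J1=2, J2=10, J3=14, J4=26
Total turnaround = 2 + 10 + 14 + 26 = 52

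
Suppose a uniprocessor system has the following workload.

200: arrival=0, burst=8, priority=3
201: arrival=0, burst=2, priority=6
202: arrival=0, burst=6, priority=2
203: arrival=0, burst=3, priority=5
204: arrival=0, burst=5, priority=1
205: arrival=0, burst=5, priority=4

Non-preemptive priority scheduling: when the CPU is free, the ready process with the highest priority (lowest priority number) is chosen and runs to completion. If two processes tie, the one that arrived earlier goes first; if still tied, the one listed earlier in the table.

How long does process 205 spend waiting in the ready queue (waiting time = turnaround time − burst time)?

Gantt: | 204 0-5 | 202 5-11 | 200 11-19 | 205 19-24 | 203 24-27 | 201 27-29 |
Completion: 200=19  201=29  202=11  203=27  204=5  205=24
Turnaround (C−A): 200=19  201=29  202=11  203=27  204=5  205=24
Waiting(205) = turnaround − burst = 24 − 5 = 19

19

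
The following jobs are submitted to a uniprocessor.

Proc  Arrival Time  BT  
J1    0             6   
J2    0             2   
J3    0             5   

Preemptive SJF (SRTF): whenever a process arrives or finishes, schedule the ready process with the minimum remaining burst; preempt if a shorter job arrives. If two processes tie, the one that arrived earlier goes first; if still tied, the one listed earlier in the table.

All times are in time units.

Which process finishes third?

Timeline: | J2 0-2 | J3 2-7 | J1 7-13 |
Completion: J1=13  J2=2  J3=7
Finish order: J2 → J3 → J1

J1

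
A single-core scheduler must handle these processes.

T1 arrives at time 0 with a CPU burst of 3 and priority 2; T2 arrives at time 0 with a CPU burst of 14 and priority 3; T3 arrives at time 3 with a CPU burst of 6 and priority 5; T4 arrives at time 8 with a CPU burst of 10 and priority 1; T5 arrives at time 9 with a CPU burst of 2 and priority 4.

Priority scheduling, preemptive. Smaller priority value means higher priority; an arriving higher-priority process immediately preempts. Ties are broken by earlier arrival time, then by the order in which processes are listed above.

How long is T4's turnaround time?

Schedule: | T1 0-3 | T2 3-8 | T4 8-18 | T2 18-27 | T5 27-29 | T3 29-35 |
Completion: T1=3  T2=27  T3=35  T4=18  T5=29
Turnaround(T4) = completion − arrival = 18 − 8 = 10

10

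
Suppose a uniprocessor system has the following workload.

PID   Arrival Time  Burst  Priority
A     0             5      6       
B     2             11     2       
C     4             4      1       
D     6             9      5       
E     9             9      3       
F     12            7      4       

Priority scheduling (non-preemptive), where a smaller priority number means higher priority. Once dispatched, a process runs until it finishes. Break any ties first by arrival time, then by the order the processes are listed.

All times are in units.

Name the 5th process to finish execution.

Schedule: | A 0-5 | C 5-9 | B 9-20 | E 20-29 | F 29-36 | D 36-45 |
Completion: A=5  B=20  C=9  D=45  E=29  F=36
Turnaround (C−A): A=5  B=18  C=5  D=39  E=20  F=24
Finish order: A → C → B → E → F → D

F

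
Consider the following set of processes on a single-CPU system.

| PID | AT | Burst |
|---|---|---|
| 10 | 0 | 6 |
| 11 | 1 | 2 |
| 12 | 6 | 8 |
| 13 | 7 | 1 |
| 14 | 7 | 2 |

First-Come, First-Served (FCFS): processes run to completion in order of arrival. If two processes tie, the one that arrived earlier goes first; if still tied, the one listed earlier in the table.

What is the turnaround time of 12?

10

Timeline: | 10 0-6 | 11 6-8 | 12 8-16 | 13 16-17 | 14 17-19 |
Completion: 10=6  11=8  12=16  13=17  14=19
Turnaround (C−A): 10=6  11=7  12=10  13=10  14=12
Turnaround(12) = completion − arrival = 16 − 6 = 10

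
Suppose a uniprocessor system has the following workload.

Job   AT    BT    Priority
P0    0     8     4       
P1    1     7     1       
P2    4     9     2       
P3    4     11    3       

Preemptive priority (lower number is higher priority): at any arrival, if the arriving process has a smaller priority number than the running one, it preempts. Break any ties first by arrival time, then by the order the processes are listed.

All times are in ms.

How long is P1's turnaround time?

7

Timeline: | P0 0-1 | P1 1-8 | P2 8-17 | P3 17-28 | P0 28-35 |
Completion: P0=35  P1=8  P2=17  P3=28
Turnaround (C−A): P0=35  P1=7  P2=13  P3=24
Turnaround(P1) = completion − arrival = 8 − 1 = 7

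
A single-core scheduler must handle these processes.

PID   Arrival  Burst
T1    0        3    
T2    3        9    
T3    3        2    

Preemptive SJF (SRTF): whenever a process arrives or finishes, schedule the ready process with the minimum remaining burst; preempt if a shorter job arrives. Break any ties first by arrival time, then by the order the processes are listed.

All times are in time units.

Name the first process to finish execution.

T1

Gantt: | T1 0-3 | T3 3-5 | T2 5-14 |
Completion: T1=3  T2=14  T3=5
Finish order: T1 → T3 → T2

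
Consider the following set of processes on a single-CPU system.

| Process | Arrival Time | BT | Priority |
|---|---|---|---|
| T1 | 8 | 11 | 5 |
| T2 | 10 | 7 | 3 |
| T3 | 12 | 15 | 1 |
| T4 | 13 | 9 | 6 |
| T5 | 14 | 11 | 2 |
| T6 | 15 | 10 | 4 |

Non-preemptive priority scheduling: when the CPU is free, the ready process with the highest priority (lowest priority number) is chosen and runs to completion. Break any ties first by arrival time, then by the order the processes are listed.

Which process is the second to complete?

Gantt: | idle 0-8 | T1 8-19 | T3 19-34 | T5 34-45 | T2 45-52 | T6 52-62 | T4 62-71 |
Completion: T1=19  T2=52  T3=34  T4=71  T5=45  T6=62
Finish order: T1 → T3 → T5 → T2 → T6 → T4

T3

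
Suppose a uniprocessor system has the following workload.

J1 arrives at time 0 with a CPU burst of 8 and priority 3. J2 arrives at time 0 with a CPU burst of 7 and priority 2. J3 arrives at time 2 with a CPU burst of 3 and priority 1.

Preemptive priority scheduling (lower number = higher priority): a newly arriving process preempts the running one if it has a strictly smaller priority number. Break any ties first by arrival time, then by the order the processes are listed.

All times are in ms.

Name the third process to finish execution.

J1

Schedule: | J2 0-2 | J3 2-5 | J2 5-10 | J1 10-18 |
Completion: J1=18  J2=10  J3=5
Finish order: J3 → J2 → J1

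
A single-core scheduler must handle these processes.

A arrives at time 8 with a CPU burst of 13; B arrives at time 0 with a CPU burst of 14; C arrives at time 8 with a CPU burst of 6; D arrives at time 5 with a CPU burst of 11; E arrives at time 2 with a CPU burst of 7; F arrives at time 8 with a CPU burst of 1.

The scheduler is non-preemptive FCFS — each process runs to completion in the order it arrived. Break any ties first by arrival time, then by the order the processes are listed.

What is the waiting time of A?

24

Schedule: | B 0-14 | E 14-21 | D 21-32 | A 32-45 | C 45-51 | F 51-52 |
Completion: A=45  B=14  C=51  D=32  E=21  F=52
Waiting(A) = turnaround − burst = 37 − 13 = 24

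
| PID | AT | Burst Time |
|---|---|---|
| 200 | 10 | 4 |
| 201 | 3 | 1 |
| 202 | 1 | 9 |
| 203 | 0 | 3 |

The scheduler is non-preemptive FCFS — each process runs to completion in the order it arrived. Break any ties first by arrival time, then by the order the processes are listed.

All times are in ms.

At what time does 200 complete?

Timeline: | 203 0-3 | 202 3-12 | 201 12-13 | 200 13-17 |
Completion: 200=17  201=13  202=12  203=3

17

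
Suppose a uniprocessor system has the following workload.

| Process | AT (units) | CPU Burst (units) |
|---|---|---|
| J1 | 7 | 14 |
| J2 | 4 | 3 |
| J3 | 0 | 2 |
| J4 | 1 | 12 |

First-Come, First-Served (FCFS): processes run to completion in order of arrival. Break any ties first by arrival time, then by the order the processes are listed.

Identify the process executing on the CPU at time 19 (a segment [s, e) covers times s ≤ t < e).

J1

Timeline: | J3 0-2 | J4 2-14 | J2 14-17 | J1 17-31 |
Completion: J1=31  J2=17  J3=2  J4=14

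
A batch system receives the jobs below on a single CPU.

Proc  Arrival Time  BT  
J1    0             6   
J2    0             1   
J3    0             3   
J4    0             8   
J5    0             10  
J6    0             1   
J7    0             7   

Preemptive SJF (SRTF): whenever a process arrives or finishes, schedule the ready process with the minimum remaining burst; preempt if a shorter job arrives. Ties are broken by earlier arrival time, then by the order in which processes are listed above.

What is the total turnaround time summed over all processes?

Schedule: | J2 0-1 | J6 1-2 | J3 2-5 | J1 5-11 | J7 11-18 | J4 18-26 | J5 26-36 |
Completion: J1=11  J2=1  J3=5  J4=26  J5=36  J6=2  J7=18
Turnaround (C−A): J1=11  J2=1  J3=5  J4=26  J5=36  J6=2  J7=18
Turnaround = completion − arrival: J1=11, J2=1, J3=5, J4=26, J5=36, J6=2, J7=18
Total turnaround = 11 + 1 + 5 + 26 + 36 + 2 + 18 = 99

99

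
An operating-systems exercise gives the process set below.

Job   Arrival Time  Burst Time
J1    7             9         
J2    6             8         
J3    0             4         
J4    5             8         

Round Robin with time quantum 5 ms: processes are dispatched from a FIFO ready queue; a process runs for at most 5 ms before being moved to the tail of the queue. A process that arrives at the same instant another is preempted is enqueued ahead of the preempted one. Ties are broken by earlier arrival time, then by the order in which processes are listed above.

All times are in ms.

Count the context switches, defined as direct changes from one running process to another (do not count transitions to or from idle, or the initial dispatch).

Timeline: | J3 0-4 | idle 4-5 | J4 5-10 | J2 10-15 | J1 15-20 | J4 20-23 | J2 23-26 | J1 26-30 |
Completion: J1=30  J2=26  J3=4  J4=23
Turnaround (C−A): J1=23  J2=20  J3=4  J4=18

5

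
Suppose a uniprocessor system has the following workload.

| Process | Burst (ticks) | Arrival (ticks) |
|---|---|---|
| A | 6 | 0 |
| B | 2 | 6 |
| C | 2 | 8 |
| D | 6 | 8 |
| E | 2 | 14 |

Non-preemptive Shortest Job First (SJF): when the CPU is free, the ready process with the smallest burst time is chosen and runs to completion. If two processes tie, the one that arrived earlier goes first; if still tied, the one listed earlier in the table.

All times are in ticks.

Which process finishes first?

Schedule: | A 0-6 | B 6-8 | C 8-10 | D 10-16 | E 16-18 |
Completion: A=6  B=8  C=10  D=16  E=18
Turnaround (C−A): A=6  B=2  C=2  D=8  E=4
Finish order: A → B → C → D → E

A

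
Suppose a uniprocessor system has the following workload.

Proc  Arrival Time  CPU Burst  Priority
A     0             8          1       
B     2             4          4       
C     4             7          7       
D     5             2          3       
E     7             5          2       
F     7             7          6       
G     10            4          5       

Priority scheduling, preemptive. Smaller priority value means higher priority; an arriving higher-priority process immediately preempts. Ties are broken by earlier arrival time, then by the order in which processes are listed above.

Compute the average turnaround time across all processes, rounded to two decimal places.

Timeline: | A 0-8 | E 8-13 | D 13-15 | B 15-19 | G 19-23 | F 23-30 | C 30-37 |
Completion: A=8  B=19  C=37  D=15  E=13  F=30  G=23
Turnaround times: A=8, B=17, C=33, D=10, E=6, F=23, G=13
Average turnaround = (8+17+33+10+6+23+13) / 7 = 110/7 = 15.71

15.71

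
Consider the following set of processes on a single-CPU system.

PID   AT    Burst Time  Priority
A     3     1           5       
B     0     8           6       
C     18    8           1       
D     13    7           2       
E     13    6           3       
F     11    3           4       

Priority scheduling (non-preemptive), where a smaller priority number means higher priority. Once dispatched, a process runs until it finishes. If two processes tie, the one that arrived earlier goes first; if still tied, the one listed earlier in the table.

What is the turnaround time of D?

Timeline: | B 0-8 | A 8-9 | idle 9-11 | F 11-14 | D 14-21 | C 21-29 | E 29-35 |
Completion: A=9  B=8  C=29  D=21  E=35  F=14
Turnaround (C−A): A=6  B=8  C=11  D=8  E=22  F=3
Turnaround(D) = completion − arrival = 21 − 13 = 8

8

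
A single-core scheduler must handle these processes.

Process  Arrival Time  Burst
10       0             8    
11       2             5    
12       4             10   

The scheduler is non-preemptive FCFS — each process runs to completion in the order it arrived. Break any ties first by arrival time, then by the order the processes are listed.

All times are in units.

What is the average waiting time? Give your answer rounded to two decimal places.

Gantt: | 10 0-8 | 11 8-13 | 12 13-23 |
Completion: 10=8  11=13  12=23
Turnaround (C−A): 10=8  11=11  12=19
Waiting times: 10=0, 11=6, 12=9
Average waiting = (0+6+9) / 3 = 15/3 = 5.00

5.00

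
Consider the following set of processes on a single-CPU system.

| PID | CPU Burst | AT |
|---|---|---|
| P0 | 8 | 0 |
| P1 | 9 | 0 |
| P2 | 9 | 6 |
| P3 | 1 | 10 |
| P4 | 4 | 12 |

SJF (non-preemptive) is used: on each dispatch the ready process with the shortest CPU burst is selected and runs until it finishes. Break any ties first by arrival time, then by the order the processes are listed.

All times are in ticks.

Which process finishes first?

Gantt: | P0 0-8 | P1 8-17 | P3 17-18 | P4 18-22 | P2 22-31 |
Completion: P0=8  P1=17  P2=31  P3=18  P4=22
Turnaround (C−A): P0=8  P1=17  P2=25  P3=8  P4=10
Finish order: P0 → P1 → P3 → P4 → P2

P0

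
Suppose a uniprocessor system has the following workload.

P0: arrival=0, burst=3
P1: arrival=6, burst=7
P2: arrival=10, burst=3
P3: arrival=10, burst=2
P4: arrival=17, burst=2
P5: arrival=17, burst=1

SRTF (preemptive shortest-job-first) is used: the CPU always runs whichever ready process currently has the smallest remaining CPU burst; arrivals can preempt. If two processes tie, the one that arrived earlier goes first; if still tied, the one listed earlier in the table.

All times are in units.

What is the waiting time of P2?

Schedule: | P0 0-3 | idle 3-6 | P1 6-10 | P3 10-12 | P1 12-15 | P2 15-18 | P5 18-19 | P4 19-21 |
Completion: P0=3  P1=15  P2=18  P3=12  P4=21  P5=19
Turnaround (C−A): P0=3  P1=9  P2=8  P3=2  P4=4  P5=2
Waiting(P2) = turnaround − burst = 8 − 3 = 5

5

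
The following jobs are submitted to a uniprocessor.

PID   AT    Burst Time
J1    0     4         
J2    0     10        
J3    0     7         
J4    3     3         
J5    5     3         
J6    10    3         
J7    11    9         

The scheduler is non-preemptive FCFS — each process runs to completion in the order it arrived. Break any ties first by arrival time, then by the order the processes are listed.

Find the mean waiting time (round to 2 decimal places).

Timeline: | J1 0-4 | J2 4-14 | J3 14-21 | J4 21-24 | J5 24-27 | J6 27-30 | J7 30-39 |
Completion: J1=4  J2=14  J3=21  J4=24  J5=27  J6=30  J7=39
Waiting times: J1=0, J2=4, J3=14, J4=18, J5=19, J6=17, J7=19
Average waiting = (0+4+14+18+19+17+19) / 7 = 91/7 = 13.00

13.00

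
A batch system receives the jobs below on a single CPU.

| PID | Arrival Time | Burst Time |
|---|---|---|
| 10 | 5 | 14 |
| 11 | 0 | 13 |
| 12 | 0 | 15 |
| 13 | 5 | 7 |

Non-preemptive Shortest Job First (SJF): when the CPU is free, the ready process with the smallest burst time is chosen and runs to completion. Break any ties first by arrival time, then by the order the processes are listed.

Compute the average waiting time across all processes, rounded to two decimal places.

14.25

Gantt: | 11 0-13 | 13 13-20 | 10 20-34 | 12 34-49 |
Completion: 10=34  11=13  12=49  13=20
Waiting times: 10=15, 11=0, 12=34, 13=8
Average waiting = (15+0+34+8) / 4 = 57/4 = 14.25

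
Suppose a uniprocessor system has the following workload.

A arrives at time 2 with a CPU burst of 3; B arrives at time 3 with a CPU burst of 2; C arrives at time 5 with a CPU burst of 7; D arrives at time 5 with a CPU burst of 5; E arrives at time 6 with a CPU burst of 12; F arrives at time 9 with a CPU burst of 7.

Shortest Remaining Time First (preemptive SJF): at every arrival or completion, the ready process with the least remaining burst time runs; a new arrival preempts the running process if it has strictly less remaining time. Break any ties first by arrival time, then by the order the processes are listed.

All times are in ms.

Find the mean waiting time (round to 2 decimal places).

6.83

Timeline: | idle 0-2 | A 2-5 | B 5-7 | D 7-12 | C 12-19 | F 19-26 | E 26-38 |
Completion: A=5  B=7  C=19  D=12  E=38  F=26
Waiting times: A=0, B=2, C=7, D=2, E=20, F=10
Average waiting = (0+2+7+2+20+10) / 6 = 41/6 = 6.83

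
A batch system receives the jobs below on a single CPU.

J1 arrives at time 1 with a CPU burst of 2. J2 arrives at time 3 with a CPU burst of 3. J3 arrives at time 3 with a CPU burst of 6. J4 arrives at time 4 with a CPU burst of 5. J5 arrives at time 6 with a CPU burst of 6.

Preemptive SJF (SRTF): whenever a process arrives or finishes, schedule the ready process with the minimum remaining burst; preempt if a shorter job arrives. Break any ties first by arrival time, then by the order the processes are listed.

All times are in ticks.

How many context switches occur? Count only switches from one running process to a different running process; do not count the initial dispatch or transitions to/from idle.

Schedule: | idle 0-1 | J1 1-3 | J2 3-6 | J4 6-11 | J3 11-17 | J5 17-23 |
Completion: J1=3  J2=6  J3=17  J4=11  J5=23

4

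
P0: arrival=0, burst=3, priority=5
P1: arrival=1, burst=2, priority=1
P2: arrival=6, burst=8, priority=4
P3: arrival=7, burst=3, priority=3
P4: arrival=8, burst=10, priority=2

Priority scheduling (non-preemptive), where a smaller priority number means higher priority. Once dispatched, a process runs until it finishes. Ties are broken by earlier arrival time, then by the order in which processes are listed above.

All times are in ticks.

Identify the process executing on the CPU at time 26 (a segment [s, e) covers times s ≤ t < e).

P3

Schedule: | P0 0-3 | P1 3-5 | idle 5-6 | P2 6-14 | P4 14-24 | P3 24-27 |
Completion: P0=3  P1=5  P2=14  P3=27  P4=24
Turnaround (C−A): P0=3  P1=4  P2=8  P3=20  P4=16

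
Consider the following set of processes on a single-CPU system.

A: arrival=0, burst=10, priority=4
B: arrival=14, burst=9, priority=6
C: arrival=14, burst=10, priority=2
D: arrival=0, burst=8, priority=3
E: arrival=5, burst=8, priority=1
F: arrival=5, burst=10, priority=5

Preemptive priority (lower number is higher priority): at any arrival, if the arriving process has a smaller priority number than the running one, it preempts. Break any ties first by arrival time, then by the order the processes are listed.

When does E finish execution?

13

Timeline: | D 0-5 | E 5-13 | D 13-14 | C 14-24 | D 24-26 | A 26-36 | F 36-46 | B 46-55 |
Completion: A=36  B=55  C=24  D=26  E=13  F=46
Turnaround (C−A): A=36  B=41  C=10  D=26  E=8  F=41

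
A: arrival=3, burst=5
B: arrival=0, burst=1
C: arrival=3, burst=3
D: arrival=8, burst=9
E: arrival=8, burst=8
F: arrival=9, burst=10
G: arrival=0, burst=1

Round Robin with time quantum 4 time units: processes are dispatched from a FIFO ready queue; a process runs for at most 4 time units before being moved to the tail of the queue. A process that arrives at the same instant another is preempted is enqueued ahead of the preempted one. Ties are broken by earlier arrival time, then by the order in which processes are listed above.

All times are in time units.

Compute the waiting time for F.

Gantt: | B 0-1 | G 1-2 | idle 2-3 | A 3-7 | C 7-10 | A 10-11 | D 11-15 | E 15-19 | F 19-23 | D 23-27 | E 27-31 | F 31-35 | D 35-36 | F 36-38 |
Completion: A=11  B=1  C=10  D=36  E=31  F=38  G=2
Turnaround (C−A): A=8  B=1  C=7  D=28  E=23  F=29  G=2
Waiting(F) = turnaround − burst = 29 − 10 = 19

19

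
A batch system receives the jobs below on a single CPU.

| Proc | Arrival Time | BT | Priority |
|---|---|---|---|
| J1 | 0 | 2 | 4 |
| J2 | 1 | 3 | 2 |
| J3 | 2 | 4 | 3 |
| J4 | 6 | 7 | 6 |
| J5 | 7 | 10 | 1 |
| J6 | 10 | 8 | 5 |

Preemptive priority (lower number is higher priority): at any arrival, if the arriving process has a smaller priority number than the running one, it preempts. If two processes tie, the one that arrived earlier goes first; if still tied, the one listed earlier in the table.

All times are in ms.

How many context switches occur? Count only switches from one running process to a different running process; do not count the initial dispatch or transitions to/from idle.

7

Timeline: | J1 0-1 | J2 1-4 | J3 4-7 | J5 7-17 | J3 17-18 | J1 18-19 | J6 19-27 | J4 27-34 |
Completion: J1=19  J2=4  J3=18  J4=34  J5=17  J6=27
Turnaround (C−A): J1=19  J2=3  J3=16  J4=28  J5=10  J6=17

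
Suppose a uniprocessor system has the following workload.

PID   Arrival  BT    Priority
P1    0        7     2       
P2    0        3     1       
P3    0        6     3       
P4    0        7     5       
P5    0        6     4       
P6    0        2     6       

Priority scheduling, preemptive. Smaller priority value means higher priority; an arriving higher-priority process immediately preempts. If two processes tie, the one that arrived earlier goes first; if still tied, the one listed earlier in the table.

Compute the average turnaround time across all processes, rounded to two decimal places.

Schedule: | P2 0-3 | P1 3-10 | P3 10-16 | P5 16-22 | P4 22-29 | P6 29-31 |
Completion: P1=10  P2=3  P3=16  P4=29  P5=22  P6=31
Turnaround times: P1=10, P2=3, P3=16, P4=29, P5=22, P6=31
Average turnaround = (10+3+16+29+22+31) / 6 = 111/6 = 18.50

18.50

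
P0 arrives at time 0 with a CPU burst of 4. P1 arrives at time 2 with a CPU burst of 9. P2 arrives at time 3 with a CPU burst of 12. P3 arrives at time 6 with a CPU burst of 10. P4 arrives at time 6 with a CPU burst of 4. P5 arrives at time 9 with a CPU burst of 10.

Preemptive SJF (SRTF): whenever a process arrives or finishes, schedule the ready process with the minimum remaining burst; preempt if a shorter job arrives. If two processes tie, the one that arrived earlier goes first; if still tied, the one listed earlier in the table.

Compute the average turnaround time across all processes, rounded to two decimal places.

Timeline: | P0 0-4 | P1 4-6 | P4 6-10 | P1 10-17 | P3 17-27 | P5 27-37 | P2 37-49 |
Completion: P0=4  P1=17  P2=49  P3=27  P4=10  P5=37
Turnaround times: P0=4, P1=15, P2=46, P3=21, P4=4, P5=28
Average turnaround = (4+15+46+21+4+28) / 6 = 118/6 = 19.67

19.67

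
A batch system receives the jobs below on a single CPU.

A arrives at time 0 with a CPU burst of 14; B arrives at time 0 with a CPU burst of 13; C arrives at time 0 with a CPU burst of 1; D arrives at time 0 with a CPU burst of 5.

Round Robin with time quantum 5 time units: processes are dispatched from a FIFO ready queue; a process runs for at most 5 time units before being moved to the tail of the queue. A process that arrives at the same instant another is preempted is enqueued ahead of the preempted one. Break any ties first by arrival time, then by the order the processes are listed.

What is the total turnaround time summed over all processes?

90

Gantt: | A 0-5 | B 5-10 | C 10-11 | D 11-16 | A 16-21 | B 21-26 | A 26-30 | B 30-33 |
Completion: A=30  B=33  C=11  D=16
Turnaround = completion − arrival: A=30, B=33, C=11, D=16
Total turnaround = 30 + 33 + 11 + 16 = 90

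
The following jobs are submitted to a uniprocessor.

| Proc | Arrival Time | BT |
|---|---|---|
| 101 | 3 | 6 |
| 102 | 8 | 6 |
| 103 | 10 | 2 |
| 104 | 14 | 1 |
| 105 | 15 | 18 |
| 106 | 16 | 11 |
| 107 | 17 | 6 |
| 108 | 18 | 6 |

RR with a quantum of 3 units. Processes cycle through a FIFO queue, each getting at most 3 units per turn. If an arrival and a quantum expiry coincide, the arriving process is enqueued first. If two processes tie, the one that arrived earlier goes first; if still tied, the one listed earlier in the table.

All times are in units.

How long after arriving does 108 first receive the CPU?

9

Timeline: | idle 0-3 | 101 3-9 | 102 9-12 | 103 12-14 | 102 14-17 | 104 17-18 | 105 18-21 | 106 21-24 | 107 24-27 | 108 27-30 | 105 30-33 | 106 33-36 | 107 36-39 | 108 39-42 | 105 42-45 | 106 45-48 | 105 48-51 | 106 51-53 | 105 53-59 |
Completion: 101=9  102=17  103=14  104=18  105=59  106=53  107=39  108=42
Turnaround (C−A): 101=6  102=9  103=4  104=4  105=44  106=37  107=22  108=24
Response(108) = first start − arrival = 27 − 18 = 9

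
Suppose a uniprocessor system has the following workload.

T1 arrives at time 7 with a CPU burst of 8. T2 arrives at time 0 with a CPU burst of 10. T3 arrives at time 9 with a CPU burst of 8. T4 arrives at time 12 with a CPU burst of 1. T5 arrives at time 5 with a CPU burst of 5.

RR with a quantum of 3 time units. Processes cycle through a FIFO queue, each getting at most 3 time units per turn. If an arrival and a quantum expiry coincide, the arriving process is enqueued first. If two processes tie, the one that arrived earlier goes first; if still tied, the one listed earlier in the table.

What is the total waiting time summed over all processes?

60

Timeline: | T2 0-6 | T5 6-9 | T2 9-12 | T1 12-15 | T3 15-18 | T5 18-20 | T4 20-21 | T2 21-22 | T1 22-25 | T3 25-28 | T1 28-30 | T3 30-32 |
Completion: T1=30  T2=22  T3=32  T4=21  T5=20
Turnaround (C−A): T1=23  T2=22  T3=23  T4=9  T5=15
Waiting = turnaround − burst: T1=15, T2=12, T3=15, T4=8, T5=10
Total waiting = 15 + 12 + 15 + 8 + 10 = 60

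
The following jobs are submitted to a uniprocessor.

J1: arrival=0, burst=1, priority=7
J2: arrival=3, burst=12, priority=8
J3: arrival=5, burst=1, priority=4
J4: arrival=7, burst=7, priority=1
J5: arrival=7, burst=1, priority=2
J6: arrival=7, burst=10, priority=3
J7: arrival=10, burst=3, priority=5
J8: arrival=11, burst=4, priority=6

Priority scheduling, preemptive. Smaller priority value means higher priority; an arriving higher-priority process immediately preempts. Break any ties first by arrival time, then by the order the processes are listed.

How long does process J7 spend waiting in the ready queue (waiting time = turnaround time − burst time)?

15

Timeline: | J1 0-1 | idle 1-3 | J2 3-5 | J3 5-6 | J2 6-7 | J4 7-14 | J5 14-15 | J6 15-25 | J7 25-28 | J8 28-32 | J2 32-41 |
Completion: J1=1  J2=41  J3=6  J4=14  J5=15  J6=25  J7=28  J8=32
Turnaround (C−A): J1=1  J2=38  J3=1  J4=7  J5=8  J6=18  J7=18  J8=21
Waiting(J7) = turnaround − burst = 18 − 3 = 15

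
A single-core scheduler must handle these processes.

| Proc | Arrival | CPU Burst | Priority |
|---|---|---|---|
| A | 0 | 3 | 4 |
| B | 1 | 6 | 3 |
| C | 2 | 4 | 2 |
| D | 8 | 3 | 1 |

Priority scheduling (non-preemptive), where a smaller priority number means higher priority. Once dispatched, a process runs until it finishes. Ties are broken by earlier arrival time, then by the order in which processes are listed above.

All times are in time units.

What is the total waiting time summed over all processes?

Gantt: | A 0-3 | C 3-7 | B 7-13 | D 13-16 |
Completion: A=3  B=13  C=7  D=16
Turnaround (C−A): A=3  B=12  C=5  D=8
Waiting = turnaround − burst: A=0, B=6, C=1, D=5
Total waiting = 0 + 6 + 1 + 5 = 12

12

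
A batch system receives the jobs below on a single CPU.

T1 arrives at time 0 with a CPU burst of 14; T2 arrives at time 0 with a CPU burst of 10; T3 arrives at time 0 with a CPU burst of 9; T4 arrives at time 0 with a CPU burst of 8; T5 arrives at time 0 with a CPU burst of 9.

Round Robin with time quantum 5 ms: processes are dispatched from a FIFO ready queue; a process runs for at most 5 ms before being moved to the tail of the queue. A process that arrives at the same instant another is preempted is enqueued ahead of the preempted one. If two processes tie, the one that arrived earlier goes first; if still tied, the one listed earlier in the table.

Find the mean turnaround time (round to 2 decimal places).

Gantt: | T1 0-5 | T2 5-10 | T3 10-15 | T4 15-20 | T5 20-25 | T1 25-30 | T2 30-35 | T3 35-39 | T4 39-42 | T5 42-46 | T1 46-50 |
Completion: T1=50  T2=35  T3=39  T4=42  T5=46
Turnaround times: T1=50, T2=35, T3=39, T4=42, T5=46
Average turnaround = (50+35+39+42+46) / 5 = 212/5 = 42.40

42.40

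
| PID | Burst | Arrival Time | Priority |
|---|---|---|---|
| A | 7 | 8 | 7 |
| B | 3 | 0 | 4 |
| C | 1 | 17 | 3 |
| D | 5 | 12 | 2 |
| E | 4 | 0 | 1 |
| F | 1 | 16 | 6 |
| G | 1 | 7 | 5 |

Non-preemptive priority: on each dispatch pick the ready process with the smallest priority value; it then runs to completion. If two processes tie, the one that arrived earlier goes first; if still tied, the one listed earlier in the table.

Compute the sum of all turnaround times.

Schedule: | E 0-4 | B 4-7 | G 7-8 | A 8-15 | D 15-20 | C 20-21 | F 21-22 |
Completion: A=15  B=7  C=21  D=20  E=4  F=22  G=8
Turnaround = completion − arrival: A=7, B=7, C=4, D=8, E=4, F=6, G=1
Total turnaround = 7 + 7 + 4 + 8 + 4 + 6 + 1 = 37

37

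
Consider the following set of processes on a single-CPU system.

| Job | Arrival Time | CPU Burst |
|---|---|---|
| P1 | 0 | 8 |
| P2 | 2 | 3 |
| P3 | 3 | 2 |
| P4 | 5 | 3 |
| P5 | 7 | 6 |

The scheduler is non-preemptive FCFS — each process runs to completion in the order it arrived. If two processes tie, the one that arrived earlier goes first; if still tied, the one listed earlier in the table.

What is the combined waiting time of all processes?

Timeline: | P1 0-8 | P2 8-11 | P3 11-13 | P4 13-16 | P5 16-22 |
Completion: P1=8  P2=11  P3=13  P4=16  P5=22
Waiting = turnaround − burst: P1=0, P2=6, P3=8, P4=8, P5=9
Total waiting = 0 + 6 + 8 + 8 + 9 = 31

31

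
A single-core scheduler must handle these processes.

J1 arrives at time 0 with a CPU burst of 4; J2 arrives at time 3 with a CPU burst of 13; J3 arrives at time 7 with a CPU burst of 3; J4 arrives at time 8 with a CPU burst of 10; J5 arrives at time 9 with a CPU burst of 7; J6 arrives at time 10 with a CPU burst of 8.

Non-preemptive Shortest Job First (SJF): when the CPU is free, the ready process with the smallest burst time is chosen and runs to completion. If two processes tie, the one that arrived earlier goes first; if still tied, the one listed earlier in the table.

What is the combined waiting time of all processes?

66

Gantt: | J1 0-4 | J2 4-17 | J3 17-20 | J5 20-27 | J6 27-35 | J4 35-45 |
Completion: J1=4  J2=17  J3=20  J4=45  J5=27  J6=35
Turnaround (C−A): J1=4  J2=14  J3=13  J4=37  J5=18  J6=25
Waiting = turnaround − burst: J1=0, J2=1, J3=10, J4=27, J5=11, J6=17
Total waiting = 0 + 1 + 10 + 27 + 11 + 17 = 66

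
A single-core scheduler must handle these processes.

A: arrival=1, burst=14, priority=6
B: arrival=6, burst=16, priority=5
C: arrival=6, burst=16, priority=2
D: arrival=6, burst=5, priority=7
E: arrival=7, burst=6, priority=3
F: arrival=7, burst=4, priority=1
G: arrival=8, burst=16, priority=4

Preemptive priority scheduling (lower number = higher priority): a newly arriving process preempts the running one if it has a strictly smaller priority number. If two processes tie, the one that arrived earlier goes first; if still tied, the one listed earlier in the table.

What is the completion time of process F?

11

Timeline: | idle 0-1 | A 1-6 | C 6-7 | F 7-11 | C 11-26 | E 26-32 | G 32-48 | B 48-64 | A 64-73 | D 73-78 |
Completion: A=73  B=64  C=26  D=78  E=32  F=11  G=48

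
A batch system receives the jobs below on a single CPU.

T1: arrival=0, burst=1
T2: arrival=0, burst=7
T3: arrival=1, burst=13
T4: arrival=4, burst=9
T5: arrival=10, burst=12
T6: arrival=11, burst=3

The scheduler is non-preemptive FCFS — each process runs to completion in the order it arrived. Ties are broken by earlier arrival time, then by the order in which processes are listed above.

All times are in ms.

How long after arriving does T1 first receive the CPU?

Timeline: | T1 0-1 | T2 1-8 | T3 8-21 | T4 21-30 | T5 30-42 | T6 42-45 |
Completion: T1=1  T2=8  T3=21  T4=30  T5=42  T6=45
Response(T1) = first start − arrival = 0 − 0 = 0

0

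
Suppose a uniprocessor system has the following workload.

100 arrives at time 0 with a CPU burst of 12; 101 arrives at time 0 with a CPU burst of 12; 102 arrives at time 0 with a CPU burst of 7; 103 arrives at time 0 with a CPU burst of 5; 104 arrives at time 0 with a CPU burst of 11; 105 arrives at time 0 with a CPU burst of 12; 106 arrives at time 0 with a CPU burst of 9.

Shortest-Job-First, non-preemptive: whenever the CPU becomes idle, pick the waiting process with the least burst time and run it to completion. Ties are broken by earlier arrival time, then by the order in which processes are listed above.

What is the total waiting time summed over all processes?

170

Schedule: | 103 0-5 | 102 5-12 | 106 12-21 | 104 21-32 | 100 32-44 | 101 44-56 | 105 56-68 |
Completion: 100=44  101=56  102=12  103=5  104=32  105=68  106=21
Waiting = turnaround − burst: 100=32, 101=44, 102=5, 103=0, 104=21, 105=56, 106=12
Total waiting = 32 + 44 + 5 + 0 + 21 + 56 + 12 = 170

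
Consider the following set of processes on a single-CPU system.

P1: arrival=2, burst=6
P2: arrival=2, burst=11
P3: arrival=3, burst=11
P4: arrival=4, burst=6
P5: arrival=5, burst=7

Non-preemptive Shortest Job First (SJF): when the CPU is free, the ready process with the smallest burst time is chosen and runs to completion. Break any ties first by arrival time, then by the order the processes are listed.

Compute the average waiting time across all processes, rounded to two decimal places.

Gantt: | idle 0-2 | P1 2-8 | P4 8-14 | P5 14-21 | P2 21-32 | P3 32-43 |
Completion: P1=8  P2=32  P3=43  P4=14  P5=21
Turnaround (C−A): P1=6  P2=30  P3=40  P4=10  P5=16
Waiting times: P1=0, P2=19, P3=29, P4=4, P5=9
Average waiting = (0+19+29+4+9) / 5 = 61/5 = 12.20

12.20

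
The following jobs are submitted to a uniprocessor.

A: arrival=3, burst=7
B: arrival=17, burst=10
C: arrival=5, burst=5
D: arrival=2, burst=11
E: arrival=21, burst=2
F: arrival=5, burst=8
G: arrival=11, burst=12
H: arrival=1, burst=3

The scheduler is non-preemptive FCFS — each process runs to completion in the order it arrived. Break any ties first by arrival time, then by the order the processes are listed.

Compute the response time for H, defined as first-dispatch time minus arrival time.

0

Timeline: | idle 0-1 | H 1-4 | D 4-15 | A 15-22 | C 22-27 | F 27-35 | G 35-47 | B 47-57 | E 57-59 |
Completion: A=22  B=57  C=27  D=15  E=59  F=35  G=47  H=4
Turnaround (C−A): A=19  B=40  C=22  D=13  E=38  F=30  G=36  H=3
Response(H) = first start − arrival = 1 − 1 = 0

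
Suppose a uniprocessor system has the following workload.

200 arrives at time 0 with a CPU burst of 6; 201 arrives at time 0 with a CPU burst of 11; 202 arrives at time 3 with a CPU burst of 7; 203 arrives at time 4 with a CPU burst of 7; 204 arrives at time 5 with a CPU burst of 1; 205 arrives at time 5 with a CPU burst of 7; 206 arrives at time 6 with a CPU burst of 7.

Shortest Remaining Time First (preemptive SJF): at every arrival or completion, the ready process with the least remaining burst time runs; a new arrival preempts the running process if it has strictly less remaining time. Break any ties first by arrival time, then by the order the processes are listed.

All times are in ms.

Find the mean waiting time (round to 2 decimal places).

12.57

Schedule: | 200 0-6 | 204 6-7 | 202 7-14 | 203 14-21 | 205 21-28 | 206 28-35 | 201 35-46 |
Completion: 200=6  201=46  202=14  203=21  204=7  205=28  206=35
Turnaround (C−A): 200=6  201=46  202=11  203=17  204=2  205=23  206=29
Waiting times: 200=0, 201=35, 202=4, 203=10, 204=1, 205=16, 206=22
Average waiting = (0+35+4+10+1+16+22) / 7 = 88/7 = 12.57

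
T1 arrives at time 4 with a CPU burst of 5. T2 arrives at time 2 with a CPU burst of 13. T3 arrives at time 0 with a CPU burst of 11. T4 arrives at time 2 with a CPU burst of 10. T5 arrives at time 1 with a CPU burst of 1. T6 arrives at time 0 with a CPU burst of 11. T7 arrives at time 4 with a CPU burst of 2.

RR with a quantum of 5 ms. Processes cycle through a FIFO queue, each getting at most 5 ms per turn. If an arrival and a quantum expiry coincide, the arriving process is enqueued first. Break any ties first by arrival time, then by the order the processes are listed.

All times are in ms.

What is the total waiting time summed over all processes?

Schedule: | T3 0-5 | T6 5-10 | T5 10-11 | T2 11-16 | T4 16-21 | T1 21-26 | T7 26-28 | T3 28-33 | T6 33-38 | T2 38-43 | T4 43-48 | T3 48-49 | T6 49-50 | T2 50-53 |
Completion: T1=26  T2=53  T3=49  T4=48  T5=11  T6=50  T7=28
Waiting = turnaround − burst: T1=17, T2=38, T3=38, T4=36, T5=9, T6=39, T7=22
Total waiting = 17 + 38 + 38 + 36 + 9 + 39 + 22 = 199

199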